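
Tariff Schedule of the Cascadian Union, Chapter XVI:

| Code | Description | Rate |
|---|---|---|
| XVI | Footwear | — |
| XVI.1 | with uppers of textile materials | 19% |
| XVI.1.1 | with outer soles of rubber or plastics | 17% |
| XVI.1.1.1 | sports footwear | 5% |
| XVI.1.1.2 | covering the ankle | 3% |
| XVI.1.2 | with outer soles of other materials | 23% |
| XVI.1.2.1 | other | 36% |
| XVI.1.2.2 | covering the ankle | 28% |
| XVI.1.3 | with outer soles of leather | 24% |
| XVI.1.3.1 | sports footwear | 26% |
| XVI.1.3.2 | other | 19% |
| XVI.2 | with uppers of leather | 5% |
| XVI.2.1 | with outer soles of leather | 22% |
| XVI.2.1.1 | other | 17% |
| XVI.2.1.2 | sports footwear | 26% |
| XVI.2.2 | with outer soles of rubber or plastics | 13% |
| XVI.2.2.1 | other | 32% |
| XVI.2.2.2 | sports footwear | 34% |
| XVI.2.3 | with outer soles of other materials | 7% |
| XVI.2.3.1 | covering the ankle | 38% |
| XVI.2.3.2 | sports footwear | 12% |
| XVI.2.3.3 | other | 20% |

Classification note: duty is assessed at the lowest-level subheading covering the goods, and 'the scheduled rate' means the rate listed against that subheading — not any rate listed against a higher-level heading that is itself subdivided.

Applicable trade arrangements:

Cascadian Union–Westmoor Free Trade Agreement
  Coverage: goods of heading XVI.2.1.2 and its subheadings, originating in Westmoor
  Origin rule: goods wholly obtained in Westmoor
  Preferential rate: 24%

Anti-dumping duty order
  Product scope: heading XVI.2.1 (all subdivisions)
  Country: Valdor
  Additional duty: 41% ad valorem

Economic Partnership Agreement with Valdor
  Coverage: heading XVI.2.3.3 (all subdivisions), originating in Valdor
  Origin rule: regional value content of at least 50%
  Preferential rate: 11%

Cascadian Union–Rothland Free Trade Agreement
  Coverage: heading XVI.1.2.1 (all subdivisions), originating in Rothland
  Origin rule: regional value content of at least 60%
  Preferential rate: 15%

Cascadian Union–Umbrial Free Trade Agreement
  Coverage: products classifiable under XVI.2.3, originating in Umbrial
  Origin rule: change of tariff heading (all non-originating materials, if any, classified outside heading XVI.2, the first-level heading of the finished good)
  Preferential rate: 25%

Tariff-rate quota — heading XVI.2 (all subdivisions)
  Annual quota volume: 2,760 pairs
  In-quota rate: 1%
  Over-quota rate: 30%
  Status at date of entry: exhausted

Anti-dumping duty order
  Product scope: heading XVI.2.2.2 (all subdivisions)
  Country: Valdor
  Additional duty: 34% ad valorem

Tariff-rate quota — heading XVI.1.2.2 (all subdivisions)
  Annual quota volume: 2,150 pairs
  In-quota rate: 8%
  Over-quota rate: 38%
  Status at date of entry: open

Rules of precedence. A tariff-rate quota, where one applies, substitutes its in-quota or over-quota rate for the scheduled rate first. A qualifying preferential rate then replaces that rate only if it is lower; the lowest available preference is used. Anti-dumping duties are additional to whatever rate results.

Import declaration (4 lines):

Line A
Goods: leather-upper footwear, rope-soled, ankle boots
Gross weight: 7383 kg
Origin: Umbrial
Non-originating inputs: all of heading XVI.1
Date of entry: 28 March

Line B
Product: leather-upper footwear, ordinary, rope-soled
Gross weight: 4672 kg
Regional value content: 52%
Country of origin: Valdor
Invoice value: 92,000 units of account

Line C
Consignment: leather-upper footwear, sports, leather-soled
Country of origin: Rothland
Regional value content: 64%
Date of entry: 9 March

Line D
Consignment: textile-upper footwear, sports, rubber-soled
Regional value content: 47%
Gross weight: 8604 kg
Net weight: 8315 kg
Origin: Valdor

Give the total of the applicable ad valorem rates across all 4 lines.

71%

Line A: leather-upper → XVI.2; rope-soled → XVI.2.3; ankle boots → XVI.2.3.1. Scheduled 38%. quota on XVI.2 exhausted → over-quota 30%; Umbrial agreement on XVI.2.3: CTH met → 25% available; preferential 25%. → 25%.
Line B: leather-upper → XVI.2; rope-soled → XVI.2.3; ordinary → XVI.2.3.3. Scheduled 20%. quota on XVI.2 exhausted → over-quota 30%; Valdor agreement on XVI.2.3.3: RVC ≥ 50% → 11% available; preferential 11%. → 11%.
Line C: leather-upper → XVI.2; leather-soled → XVI.2.1; sports → XVI.2.1.2. Scheduled 26%. quota on XVI.2 exhausted → over-quota 30%; Rothland agreement on XVI.1.2.1: XVI.2.1.2 not covered. → 30%.
Line D: textile-upper → XVI.1; rubber-soled → XVI.1.1; sports → XVI.1.1.1. Scheduled 5%. Valdor agreement on XVI.2.3.3: XVI.1.1.1 not covered. → 5%.
Sum: 25% + 11% + 30% + 5% = 71%.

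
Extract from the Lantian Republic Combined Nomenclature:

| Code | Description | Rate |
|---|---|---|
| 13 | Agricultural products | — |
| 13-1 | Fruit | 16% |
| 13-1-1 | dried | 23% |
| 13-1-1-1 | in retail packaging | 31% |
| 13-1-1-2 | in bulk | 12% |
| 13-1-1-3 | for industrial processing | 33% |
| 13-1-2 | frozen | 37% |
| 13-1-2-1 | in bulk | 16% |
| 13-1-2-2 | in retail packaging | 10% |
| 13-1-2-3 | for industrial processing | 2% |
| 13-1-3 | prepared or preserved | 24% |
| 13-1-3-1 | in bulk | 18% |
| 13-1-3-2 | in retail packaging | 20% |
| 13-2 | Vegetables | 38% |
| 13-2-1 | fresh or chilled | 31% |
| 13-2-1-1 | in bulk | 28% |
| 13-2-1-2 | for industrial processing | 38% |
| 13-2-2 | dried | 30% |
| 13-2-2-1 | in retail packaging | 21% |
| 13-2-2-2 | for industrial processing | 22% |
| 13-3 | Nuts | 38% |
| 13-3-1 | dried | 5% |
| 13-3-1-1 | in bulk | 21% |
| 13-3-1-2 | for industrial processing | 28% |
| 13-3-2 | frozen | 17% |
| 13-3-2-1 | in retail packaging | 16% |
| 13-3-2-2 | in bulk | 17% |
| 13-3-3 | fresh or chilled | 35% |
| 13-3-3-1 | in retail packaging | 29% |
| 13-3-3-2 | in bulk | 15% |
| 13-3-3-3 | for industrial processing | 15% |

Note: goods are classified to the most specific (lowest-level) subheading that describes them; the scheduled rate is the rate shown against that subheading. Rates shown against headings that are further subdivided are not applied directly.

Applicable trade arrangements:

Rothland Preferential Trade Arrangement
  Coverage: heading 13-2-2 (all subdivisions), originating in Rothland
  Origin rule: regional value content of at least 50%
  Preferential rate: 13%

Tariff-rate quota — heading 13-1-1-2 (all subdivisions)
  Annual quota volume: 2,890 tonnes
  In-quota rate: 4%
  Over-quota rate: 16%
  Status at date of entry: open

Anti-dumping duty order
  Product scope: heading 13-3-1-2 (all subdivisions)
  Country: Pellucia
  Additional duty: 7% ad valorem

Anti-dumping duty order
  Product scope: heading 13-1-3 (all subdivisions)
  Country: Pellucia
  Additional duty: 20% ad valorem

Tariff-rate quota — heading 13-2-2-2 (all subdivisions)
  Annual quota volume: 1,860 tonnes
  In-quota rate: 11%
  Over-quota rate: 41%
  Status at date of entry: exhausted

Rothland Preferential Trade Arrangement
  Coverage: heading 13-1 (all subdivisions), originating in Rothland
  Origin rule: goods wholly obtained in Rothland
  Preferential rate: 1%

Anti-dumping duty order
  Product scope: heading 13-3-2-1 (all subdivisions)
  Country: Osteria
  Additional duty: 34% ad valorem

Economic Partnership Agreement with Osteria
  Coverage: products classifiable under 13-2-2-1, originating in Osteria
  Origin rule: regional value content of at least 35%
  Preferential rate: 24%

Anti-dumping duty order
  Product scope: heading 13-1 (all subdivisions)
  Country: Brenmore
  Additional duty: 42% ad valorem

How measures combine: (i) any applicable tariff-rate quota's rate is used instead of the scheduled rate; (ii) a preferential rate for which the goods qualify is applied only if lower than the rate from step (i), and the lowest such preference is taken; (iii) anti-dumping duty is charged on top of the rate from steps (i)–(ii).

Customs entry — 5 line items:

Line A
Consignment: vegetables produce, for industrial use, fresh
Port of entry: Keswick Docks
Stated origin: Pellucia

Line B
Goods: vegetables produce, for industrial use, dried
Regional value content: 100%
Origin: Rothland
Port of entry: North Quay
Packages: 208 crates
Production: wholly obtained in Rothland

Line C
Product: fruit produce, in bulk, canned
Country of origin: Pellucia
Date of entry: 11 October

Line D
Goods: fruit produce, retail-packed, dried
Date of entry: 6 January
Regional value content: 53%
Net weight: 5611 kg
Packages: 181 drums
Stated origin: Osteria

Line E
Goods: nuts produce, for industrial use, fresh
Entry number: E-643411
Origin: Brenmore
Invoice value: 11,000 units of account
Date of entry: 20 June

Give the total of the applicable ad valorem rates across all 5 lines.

135%

Line A: vegetables → 13-2; fresh → 13-2-1; for industrial use → 13-2-1-2. Scheduled 38%. No special measure applies. → 38%.
Line B: vegetables → 13-2; dried → 13-2-2; for industrial use → 13-2-2-2. Scheduled 22%. quota on 13-2-2-2 exhausted → over-quota 41%; Rothland agreement on 13-2-2: RVC ≥ 50% → 13% available; Rothland agreement on 13-1: 13-2-2-2 not covered; preferential 13%. → 13%.
Line C: fruit → 13-1; canned → 13-1-3; in bulk → 13-1-3-1. Scheduled 18%. anti-dumping (Pellucia, 13-1-3): +20%; total 18% + 20% = 38%. → 38%.
Line D: fruit → 13-1; dried → 13-1-1; retail-packed → 13-1-1-1. Scheduled 31%. Osteria agreement on 13-2-2-1: 13-1-1-1 not covered. → 31%.
Line E: nuts → 13-3; fresh → 13-3-3; for industrial use → 13-3-3-3. Scheduled 15%. No special measure applies. → 15%.
Sum: 38% + 13% + 38% + 31% + 15% = 135%.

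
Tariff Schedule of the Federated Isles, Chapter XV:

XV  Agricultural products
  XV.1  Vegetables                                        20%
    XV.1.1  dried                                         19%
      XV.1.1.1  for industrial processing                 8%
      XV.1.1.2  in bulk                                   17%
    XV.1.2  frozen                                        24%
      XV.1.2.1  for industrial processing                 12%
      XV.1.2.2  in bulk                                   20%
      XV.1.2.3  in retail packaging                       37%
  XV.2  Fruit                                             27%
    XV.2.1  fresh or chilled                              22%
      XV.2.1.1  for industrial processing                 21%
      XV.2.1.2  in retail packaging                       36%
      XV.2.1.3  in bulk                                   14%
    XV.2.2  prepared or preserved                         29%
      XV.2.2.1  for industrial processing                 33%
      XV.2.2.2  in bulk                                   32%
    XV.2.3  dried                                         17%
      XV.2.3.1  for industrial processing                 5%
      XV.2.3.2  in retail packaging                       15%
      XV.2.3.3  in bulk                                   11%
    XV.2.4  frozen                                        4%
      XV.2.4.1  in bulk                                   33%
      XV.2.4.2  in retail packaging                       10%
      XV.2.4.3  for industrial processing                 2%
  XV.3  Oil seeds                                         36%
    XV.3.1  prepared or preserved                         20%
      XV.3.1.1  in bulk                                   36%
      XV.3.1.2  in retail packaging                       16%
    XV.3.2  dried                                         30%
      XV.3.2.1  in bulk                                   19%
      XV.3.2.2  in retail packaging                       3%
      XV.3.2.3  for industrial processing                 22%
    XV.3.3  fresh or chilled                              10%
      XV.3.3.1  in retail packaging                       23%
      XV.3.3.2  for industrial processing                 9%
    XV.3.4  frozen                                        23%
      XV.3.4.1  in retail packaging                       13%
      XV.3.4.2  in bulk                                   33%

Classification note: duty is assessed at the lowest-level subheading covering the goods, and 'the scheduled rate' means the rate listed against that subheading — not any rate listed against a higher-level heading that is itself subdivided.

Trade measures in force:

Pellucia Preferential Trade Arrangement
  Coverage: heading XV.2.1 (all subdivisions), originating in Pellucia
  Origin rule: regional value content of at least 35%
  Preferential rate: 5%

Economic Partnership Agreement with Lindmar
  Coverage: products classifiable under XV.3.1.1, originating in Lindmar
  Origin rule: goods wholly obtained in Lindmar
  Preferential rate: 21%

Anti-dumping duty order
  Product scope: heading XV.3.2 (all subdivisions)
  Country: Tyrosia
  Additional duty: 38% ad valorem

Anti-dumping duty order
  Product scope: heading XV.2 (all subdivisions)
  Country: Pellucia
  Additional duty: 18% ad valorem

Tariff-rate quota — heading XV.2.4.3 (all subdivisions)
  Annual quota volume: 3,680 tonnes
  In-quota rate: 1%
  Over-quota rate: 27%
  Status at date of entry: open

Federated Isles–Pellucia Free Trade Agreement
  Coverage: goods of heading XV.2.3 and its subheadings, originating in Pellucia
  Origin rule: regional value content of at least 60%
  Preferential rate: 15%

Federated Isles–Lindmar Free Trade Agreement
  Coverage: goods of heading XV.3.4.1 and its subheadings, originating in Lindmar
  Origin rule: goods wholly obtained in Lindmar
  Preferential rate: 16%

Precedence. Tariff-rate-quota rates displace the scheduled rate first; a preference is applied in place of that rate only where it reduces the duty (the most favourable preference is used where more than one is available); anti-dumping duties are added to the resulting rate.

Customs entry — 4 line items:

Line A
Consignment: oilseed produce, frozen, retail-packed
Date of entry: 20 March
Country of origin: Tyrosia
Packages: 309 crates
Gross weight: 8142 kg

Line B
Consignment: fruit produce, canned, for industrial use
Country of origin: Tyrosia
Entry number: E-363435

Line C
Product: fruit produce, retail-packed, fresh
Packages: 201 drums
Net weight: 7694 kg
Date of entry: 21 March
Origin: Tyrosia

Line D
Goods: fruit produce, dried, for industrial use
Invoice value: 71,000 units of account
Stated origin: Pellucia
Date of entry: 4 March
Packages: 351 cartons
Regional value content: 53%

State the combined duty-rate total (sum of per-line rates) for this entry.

105%

Line A: oilseed → XV.3; frozen → XV.3.4; retail-packed → XV.3.4.1. Scheduled 13%. No special measure applies. → 13%.
Line B: fruit → XV.2; canned → XV.2.2; for industrial use → XV.2.2.1. Scheduled 33%. No special measure applies. → 33%.
Line C: fruit → XV.2; fresh → XV.2.1; retail-packed → XV.2.1.2. Scheduled 36%. No special measure applies. → 36%.
Line D: fruit → XV.2; dried → XV.2.3; for industrial use → XV.2.3.1. Scheduled 5%. Pellucia agreement on XV.2.1: XV.2.3.1 not covered; Pellucia agreement on XV.2.3: RVC < 60%; anti-dumping (Pellucia, XV.2): +18%; total 5% + 18% = 23%. → 23%.
Sum: 13% + 33% + 36% + 23% = 105%.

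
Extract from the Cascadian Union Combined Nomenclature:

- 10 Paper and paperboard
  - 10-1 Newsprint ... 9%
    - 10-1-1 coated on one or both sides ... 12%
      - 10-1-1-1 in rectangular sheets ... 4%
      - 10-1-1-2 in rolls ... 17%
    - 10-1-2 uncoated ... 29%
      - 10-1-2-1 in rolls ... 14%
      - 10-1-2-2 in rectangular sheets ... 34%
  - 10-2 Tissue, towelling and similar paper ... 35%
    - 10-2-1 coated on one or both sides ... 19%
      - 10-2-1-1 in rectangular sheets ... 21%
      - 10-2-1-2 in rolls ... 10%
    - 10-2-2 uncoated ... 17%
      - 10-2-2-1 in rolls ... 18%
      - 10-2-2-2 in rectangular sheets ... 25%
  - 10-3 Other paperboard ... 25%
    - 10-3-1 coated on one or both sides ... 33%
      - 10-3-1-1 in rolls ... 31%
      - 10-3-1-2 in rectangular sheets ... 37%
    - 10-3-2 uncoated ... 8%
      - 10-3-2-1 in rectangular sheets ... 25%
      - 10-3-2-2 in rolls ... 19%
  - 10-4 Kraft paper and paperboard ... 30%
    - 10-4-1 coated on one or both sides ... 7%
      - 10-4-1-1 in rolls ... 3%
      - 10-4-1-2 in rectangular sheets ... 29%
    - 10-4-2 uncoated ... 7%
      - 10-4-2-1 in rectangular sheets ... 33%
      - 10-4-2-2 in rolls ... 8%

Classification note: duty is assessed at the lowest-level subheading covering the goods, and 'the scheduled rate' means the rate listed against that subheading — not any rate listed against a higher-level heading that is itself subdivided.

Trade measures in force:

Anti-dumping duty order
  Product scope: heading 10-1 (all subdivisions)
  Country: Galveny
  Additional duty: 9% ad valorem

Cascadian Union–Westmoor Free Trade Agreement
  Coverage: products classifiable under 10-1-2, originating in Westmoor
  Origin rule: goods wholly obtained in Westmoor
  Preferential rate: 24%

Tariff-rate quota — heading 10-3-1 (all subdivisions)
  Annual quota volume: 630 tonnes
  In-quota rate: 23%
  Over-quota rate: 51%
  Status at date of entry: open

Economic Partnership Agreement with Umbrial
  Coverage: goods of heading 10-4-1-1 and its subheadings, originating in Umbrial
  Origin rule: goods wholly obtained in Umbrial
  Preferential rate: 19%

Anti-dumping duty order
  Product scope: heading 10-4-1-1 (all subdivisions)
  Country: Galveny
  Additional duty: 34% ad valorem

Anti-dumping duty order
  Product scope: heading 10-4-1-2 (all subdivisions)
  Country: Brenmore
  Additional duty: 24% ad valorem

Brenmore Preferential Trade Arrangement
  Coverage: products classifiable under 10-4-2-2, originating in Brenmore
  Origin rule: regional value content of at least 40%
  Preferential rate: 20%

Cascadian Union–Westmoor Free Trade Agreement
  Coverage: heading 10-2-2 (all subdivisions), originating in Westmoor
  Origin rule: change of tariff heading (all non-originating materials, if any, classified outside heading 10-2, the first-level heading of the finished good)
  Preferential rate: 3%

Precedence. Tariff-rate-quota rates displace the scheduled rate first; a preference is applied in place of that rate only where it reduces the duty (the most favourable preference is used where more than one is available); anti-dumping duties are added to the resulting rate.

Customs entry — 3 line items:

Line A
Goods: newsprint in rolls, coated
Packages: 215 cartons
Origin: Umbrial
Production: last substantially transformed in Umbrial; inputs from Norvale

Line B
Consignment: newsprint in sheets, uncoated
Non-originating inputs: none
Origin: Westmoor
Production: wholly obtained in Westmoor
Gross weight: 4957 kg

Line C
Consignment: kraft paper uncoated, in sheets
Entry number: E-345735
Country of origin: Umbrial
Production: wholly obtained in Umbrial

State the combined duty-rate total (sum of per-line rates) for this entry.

74%

Line A: newsprint → 10-1; coated → 10-1-1; in rolls → 10-1-1-2. Scheduled 17%. Umbrial agreement on 10-4-1-1: 10-1-1-2 not covered. → 17%.
Line B: newsprint → 10-1; uncoated → 10-1-2; in sheets → 10-1-2-2. Scheduled 34%. Westmoor agreement on 10-1-2: wholly obtained → 24% available; Westmoor agreement on 10-2-2: 10-1-2-2 not covered; preferential 24%. → 24%.
Line C: kraft paper → 10-4; uncoated → 10-4-2; in sheets → 10-4-2-1. Scheduled 33%. Umbrial agreement on 10-4-1-1: 10-4-2-1 not covered. → 33%.
Sum: 17% + 24% + 33% = 74%.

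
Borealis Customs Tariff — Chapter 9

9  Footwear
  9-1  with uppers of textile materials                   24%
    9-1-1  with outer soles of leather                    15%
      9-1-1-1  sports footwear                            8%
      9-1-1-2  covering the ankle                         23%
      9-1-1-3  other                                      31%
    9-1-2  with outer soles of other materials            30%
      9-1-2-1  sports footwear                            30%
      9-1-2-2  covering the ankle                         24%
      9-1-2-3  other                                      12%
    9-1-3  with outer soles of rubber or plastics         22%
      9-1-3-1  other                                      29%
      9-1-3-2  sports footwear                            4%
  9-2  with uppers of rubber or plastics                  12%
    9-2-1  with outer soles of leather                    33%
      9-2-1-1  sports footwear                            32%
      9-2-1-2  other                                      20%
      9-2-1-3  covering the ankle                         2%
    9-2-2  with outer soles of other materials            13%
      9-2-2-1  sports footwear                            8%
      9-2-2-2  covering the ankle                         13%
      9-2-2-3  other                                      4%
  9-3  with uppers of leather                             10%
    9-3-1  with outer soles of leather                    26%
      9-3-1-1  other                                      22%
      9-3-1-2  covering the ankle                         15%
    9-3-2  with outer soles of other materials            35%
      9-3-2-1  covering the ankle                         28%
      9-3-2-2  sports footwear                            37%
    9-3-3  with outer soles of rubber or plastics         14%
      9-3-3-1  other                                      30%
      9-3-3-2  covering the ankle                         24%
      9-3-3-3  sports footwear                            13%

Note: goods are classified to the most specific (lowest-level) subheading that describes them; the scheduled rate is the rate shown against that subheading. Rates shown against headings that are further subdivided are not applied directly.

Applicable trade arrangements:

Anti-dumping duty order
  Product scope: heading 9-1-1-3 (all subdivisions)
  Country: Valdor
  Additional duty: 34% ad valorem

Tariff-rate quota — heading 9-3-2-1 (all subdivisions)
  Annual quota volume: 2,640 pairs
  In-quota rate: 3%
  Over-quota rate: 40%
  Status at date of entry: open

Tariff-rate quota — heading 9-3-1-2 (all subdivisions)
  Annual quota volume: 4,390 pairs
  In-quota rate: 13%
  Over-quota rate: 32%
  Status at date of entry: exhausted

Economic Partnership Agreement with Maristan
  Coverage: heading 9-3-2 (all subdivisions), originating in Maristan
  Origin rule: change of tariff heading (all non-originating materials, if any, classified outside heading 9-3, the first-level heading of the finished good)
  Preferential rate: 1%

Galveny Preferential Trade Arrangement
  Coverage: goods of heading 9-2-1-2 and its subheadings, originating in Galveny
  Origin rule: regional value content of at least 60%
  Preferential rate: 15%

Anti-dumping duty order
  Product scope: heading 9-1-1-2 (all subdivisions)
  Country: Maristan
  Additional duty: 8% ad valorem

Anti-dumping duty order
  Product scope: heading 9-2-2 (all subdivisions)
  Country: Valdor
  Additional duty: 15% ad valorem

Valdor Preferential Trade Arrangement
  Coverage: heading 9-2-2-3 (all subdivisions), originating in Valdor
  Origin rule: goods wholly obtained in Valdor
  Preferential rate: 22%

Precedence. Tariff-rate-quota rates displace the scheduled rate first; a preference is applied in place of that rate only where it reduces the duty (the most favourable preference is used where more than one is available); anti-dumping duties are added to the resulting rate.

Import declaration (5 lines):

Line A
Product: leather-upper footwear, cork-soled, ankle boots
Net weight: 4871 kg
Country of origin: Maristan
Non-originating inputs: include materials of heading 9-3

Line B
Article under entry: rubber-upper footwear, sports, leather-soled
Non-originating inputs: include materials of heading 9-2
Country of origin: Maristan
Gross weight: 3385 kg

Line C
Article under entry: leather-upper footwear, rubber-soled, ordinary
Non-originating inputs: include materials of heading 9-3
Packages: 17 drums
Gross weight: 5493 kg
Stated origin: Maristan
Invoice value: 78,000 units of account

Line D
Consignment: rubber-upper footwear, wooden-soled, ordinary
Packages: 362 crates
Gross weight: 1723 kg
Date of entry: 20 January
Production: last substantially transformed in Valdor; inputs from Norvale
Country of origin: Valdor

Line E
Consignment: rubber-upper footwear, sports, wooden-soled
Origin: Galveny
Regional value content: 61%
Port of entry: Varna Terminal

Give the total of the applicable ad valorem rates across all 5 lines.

92%

Line A: leather-upper → 9-3; cork-soled → 9-3-2; ankle boots → 9-3-2-1. Scheduled 28%. quota on 9-3-2-1 open → in-quota 3%; Maristan agreement on 9-3-2: CTH not met. → 3%.
Line B: rubber-upper → 9-2; leather-soled → 9-2-1; sports → 9-2-1-1. Scheduled 32%. Maristan agreement on 9-3-2: 9-2-1-1 not covered. → 32%.
Line C: leather-upper → 9-3; rubber-soled → 9-3-3; ordinary → 9-3-3-1. Scheduled 30%. Maristan agreement on 9-3-2: 9-3-3-1 not covered. → 30%.
Line D: rubber-upper → 9-2; wooden-soled → 9-2-2; ordinary → 9-2-2-3. Scheduled 4%. Valdor agreement on 9-2-2-3: not wholly obtained; anti-dumping (Valdor, 9-2-2): +15%; total 4% + 15% = 19%. → 19%.
Line E: rubber-upper → 9-2; wooden-soled → 9-2-2; sports → 9-2-2-1. Scheduled 8%. Galveny agreement on 9-2-1-2: 9-2-2-1 not covered. → 8%.
Sum: 3% + 32% + 30% + 19% + 8% = 92%.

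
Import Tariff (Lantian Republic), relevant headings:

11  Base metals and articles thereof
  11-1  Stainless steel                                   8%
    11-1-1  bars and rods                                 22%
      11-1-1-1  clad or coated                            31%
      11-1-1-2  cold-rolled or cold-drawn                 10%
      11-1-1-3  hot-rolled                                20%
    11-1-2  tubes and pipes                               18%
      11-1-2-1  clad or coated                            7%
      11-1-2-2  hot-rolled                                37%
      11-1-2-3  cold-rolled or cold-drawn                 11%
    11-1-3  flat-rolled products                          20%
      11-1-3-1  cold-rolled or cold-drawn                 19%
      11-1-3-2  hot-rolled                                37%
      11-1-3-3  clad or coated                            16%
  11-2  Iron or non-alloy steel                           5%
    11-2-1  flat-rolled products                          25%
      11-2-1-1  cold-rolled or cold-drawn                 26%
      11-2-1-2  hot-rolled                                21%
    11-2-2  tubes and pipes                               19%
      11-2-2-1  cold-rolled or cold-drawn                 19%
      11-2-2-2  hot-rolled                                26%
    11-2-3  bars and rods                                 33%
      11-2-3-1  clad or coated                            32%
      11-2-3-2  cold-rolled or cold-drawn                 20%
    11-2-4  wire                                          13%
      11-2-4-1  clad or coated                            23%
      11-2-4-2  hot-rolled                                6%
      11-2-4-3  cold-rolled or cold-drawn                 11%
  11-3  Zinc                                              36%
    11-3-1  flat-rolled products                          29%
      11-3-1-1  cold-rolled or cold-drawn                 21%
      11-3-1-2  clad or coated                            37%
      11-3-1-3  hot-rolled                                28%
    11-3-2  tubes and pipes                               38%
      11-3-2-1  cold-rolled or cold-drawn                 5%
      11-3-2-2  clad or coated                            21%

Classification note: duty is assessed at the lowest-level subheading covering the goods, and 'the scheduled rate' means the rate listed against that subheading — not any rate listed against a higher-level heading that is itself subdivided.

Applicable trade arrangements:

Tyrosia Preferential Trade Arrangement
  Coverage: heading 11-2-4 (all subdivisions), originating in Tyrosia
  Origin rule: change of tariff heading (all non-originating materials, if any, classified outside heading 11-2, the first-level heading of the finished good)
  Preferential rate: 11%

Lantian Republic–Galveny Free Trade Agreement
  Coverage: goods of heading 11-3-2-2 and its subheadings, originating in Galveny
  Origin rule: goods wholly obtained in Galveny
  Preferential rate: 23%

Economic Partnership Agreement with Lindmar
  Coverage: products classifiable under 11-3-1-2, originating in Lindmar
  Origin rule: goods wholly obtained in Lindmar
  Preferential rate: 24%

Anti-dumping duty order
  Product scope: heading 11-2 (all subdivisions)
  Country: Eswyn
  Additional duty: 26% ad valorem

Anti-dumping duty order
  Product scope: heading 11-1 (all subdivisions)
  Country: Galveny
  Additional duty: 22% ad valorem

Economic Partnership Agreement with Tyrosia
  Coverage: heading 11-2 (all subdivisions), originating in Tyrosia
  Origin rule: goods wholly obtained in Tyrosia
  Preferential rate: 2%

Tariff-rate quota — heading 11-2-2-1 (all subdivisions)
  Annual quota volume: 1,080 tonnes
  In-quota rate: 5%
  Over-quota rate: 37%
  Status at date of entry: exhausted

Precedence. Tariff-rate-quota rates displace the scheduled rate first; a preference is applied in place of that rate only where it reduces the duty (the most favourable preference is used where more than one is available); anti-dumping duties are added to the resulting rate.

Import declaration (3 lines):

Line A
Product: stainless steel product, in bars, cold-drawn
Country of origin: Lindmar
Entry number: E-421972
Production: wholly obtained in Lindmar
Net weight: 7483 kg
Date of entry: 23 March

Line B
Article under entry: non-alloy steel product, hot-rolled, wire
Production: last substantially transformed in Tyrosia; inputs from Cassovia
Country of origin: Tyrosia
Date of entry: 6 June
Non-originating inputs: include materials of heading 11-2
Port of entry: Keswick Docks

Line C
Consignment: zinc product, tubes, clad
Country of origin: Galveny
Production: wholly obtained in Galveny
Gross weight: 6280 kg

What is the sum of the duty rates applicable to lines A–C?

37%

Line A: stainless steel → 11-1; in bars → 11-1-1; cold-drawn → 11-1-1-2. Scheduled 10%. Lindmar agreement on 11-3-1-2: 11-1-1-2 not covered. → 10%.
Line B: non-alloy steel → 11-2; wire → 11-2-4; hot-rolled → 11-2-4-2. Scheduled 6%. Tyrosia agreement on 11-2-4: CTH not met; Tyrosia agreement on 11-2: not wholly obtained. → 6%.
Line C: zinc → 11-3; tubes → 11-3-2; clad → 11-3-2-2. Scheduled 21%. Galveny agreement on 11-3-2-2: wholly obtained → 23% available; preference 23% not lower than 21% → no reduction. → 21%.
Sum: 10% + 6% + 21% = 37%.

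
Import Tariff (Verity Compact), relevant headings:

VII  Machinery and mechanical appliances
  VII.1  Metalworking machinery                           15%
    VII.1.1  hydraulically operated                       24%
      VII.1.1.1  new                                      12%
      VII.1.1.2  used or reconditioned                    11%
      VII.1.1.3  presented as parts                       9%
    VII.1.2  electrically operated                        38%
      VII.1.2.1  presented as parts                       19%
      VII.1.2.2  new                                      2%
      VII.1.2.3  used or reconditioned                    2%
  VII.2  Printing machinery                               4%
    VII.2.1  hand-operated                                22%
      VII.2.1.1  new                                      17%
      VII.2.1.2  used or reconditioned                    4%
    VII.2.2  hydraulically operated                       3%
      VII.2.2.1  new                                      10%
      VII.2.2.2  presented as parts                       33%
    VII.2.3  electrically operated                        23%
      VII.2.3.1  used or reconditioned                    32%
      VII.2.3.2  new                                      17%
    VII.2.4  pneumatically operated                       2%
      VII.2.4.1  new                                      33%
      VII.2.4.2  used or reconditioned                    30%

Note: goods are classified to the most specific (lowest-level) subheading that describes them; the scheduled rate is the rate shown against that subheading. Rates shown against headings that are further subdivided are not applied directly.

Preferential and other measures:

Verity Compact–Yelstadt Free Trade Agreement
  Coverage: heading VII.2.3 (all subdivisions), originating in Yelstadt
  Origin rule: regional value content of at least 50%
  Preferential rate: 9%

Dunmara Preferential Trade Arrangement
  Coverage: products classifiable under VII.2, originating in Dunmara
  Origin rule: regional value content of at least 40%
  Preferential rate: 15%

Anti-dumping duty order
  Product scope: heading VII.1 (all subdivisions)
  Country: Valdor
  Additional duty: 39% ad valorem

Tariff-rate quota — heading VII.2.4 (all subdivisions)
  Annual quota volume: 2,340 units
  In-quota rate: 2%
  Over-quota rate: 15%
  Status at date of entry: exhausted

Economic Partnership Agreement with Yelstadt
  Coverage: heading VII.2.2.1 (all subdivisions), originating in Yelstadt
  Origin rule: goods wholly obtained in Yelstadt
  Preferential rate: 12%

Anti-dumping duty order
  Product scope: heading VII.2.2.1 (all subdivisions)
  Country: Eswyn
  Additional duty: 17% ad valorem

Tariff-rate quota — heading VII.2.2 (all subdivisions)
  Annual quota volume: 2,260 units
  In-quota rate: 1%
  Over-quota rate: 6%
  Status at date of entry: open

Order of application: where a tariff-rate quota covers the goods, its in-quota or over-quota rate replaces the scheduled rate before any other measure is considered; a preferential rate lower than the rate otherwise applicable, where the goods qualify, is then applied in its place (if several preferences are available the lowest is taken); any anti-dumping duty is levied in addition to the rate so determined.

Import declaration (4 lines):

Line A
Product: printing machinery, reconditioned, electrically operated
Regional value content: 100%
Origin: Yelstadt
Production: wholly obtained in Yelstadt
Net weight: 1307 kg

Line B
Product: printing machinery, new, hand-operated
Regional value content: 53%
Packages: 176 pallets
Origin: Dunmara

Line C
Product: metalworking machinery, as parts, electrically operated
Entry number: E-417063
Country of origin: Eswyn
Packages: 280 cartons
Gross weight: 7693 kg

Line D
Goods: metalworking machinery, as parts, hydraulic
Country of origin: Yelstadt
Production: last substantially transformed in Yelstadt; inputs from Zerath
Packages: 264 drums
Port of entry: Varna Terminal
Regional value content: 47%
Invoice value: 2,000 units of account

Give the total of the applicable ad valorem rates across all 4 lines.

52%

Line A: printing → VII.2; electrically operated → VII.2.3; reconditioned → VII.2.3.1. Scheduled 32%. Yelstadt agreement on VII.2.3: RVC ≥ 50% → 9% available; Yelstadt agreement on VII.2.2.1: VII.2.3.1 not covered; preferential 9%. → 9%.
Line B: printing → VII.2; hand-operated → VII.2.1; new → VII.2.1.1. Scheduled 17%. Dunmara agreement on VII.2: RVC ≥ 40% → 15% available; preferential 15%. → 15%.
Line C: metalworking → VII.1; electrically operated → VII.1.2; as parts → VII.1.2.1. Scheduled 19%. No special measure applies. → 19%.
Line D: metalworking → VII.1; hydraulic → VII.1.1; as parts → VII.1.1.3. Scheduled 9%. Yelstadt agreement on VII.2.3: VII.1.1.3 not covered; Yelstadt agreement on VII.2.2.1: VII.1.1.3 not covered. → 9%.
Sum: 9% + 15% + 19% + 9% = 52%.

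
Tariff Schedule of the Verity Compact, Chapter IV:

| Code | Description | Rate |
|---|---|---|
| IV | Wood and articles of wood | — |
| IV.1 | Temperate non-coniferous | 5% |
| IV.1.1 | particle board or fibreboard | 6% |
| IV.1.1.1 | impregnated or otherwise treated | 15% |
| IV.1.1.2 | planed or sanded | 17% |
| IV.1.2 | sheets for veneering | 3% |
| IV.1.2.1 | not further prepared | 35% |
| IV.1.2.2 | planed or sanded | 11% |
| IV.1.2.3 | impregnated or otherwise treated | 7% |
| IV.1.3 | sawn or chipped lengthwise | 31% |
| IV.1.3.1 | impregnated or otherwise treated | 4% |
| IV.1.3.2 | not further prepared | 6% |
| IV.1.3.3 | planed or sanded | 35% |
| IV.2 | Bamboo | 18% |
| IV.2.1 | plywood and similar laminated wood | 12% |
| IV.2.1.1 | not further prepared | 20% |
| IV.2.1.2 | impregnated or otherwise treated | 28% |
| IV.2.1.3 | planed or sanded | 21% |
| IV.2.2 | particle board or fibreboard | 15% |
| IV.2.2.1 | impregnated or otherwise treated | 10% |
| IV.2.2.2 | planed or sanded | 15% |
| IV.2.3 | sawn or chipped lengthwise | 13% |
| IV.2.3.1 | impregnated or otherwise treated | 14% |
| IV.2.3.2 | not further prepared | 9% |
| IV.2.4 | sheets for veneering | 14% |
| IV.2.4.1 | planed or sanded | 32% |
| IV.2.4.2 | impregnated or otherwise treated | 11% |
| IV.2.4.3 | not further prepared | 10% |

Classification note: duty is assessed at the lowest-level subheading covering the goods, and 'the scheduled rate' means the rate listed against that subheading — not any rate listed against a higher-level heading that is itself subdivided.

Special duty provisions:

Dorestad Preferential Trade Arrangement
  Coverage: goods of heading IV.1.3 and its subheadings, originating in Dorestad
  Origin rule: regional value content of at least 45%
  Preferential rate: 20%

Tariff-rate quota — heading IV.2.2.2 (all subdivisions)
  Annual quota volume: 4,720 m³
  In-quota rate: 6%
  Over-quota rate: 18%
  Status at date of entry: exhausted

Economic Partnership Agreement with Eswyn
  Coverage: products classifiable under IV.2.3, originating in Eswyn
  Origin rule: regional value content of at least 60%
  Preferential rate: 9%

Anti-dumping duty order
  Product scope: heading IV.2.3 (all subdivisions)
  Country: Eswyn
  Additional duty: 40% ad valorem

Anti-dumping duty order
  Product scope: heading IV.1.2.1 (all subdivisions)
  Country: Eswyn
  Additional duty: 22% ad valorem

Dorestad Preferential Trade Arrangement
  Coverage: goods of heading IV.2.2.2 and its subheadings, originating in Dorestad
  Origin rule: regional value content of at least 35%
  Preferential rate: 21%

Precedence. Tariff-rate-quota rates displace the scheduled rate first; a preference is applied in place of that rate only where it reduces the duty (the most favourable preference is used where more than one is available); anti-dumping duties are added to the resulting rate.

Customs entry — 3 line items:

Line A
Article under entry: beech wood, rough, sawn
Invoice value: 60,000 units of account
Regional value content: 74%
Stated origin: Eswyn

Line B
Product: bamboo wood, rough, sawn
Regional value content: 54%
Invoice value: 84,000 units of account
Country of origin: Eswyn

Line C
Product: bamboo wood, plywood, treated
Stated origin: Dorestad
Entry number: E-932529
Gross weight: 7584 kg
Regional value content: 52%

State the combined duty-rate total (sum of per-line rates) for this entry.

Line A: beech → IV.1; sawn → IV.1.3; rough → IV.1.3.2. Scheduled 6%. Eswyn agreement on IV.2.3: IV.1.3.2 not covered. → 6%.
Line B: bamboo → IV.2; sawn → IV.2.3; rough → IV.2.3.2. Scheduled 9%. Eswyn agreement on IV.2.3: RVC < 60%; anti-dumping (Eswyn, IV.2.3): +40%; total 9% + 40% = 49%. → 49%.
Line C: bamboo → IV.2; plywood → IV.2.1; treated → IV.2.1.2. Scheduled 28%. Dorestad agreement on IV.1.3: IV.2.1.2 not covered; Dorestad agreement on IV.2.2.2: IV.2.1.2 not covered. → 28%.
Sum: 6% + 49% + 28% = 83%.

83%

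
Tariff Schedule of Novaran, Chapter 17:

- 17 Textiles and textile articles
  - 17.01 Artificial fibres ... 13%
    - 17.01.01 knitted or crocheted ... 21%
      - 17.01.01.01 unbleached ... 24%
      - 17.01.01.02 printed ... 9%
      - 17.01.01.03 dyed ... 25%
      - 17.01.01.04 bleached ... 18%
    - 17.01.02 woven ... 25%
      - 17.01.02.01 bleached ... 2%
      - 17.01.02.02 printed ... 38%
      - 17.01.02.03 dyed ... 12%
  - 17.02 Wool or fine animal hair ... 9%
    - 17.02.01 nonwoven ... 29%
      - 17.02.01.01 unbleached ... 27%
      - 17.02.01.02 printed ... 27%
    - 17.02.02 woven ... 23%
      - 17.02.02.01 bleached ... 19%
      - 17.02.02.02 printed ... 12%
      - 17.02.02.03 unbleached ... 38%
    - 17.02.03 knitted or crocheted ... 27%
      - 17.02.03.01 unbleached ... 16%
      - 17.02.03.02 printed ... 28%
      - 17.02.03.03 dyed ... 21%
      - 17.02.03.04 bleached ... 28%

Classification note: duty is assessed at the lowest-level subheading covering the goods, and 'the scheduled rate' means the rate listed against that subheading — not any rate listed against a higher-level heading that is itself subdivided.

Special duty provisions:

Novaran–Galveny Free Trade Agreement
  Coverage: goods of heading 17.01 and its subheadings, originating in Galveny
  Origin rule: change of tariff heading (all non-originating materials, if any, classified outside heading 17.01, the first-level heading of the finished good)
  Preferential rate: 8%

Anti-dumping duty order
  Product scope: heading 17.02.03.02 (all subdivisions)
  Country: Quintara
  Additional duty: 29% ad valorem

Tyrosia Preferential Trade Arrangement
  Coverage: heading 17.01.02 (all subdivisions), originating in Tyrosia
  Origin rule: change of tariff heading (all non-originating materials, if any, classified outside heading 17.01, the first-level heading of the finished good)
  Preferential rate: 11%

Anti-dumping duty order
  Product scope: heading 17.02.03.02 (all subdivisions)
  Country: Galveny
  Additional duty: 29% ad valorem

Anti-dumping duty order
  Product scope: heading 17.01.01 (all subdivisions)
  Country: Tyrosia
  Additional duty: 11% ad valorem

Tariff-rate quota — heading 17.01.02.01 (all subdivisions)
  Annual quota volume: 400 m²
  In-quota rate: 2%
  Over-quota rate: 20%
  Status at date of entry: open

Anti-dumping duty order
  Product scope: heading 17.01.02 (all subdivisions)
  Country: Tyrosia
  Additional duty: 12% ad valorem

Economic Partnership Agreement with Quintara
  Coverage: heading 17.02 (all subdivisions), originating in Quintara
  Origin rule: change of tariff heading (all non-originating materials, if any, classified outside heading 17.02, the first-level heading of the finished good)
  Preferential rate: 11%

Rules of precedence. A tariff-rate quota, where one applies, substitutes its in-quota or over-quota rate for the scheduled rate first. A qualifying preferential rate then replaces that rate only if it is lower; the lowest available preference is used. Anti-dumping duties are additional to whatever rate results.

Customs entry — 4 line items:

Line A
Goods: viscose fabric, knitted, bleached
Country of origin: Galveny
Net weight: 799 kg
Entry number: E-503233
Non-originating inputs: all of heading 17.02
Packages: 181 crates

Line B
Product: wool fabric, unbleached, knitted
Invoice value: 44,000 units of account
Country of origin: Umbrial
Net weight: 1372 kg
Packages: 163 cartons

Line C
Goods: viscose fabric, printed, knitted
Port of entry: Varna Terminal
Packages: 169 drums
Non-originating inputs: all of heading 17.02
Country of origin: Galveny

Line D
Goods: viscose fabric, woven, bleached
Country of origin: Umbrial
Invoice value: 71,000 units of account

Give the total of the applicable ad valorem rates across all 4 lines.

34%

Line A: viscose → 17.01; knitted → 17.01.01; bleached → 17.01.01.04. Scheduled 18%. Galveny agreement on 17.01: CTH met → 8% available; preferential 8%. → 8%.
Line B: wool → 17.02; knitted → 17.02.03; unbleached → 17.02.03.01. Scheduled 16%. No special measure applies. → 16%.
Line C: viscose → 17.01; knitted → 17.01.01; printed → 17.01.01.02. Scheduled 9%. Galveny agreement on 17.01: CTH met → 8% available; preferential 8%. → 8%.
Line D: viscose → 17.01; woven → 17.01.02; bleached → 17.01.02.01. Scheduled 2%. quota on 17.01.02.01 open → in-quota 2%. → 2%.
Sum: 8% + 16% + 8% + 2% = 34%.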